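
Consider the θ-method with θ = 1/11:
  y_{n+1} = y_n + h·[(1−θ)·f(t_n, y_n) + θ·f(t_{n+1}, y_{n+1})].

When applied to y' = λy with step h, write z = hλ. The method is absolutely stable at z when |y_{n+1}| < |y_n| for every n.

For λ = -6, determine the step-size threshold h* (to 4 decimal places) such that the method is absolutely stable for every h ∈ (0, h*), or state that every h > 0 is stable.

(-2.4444,0); λ=-6 ⇒ h* = (22/9)/6 = 0.4074.

Test eqn y'=λy, z=hλ:
  y_{n+1} = y_n + z·[10/11·y_n + 1/11·y_{n+1}] ⇒ (1 − 1/11z)y_{n+1} = (1 + 10/11z)y_n
  Hence R(z) = (1 + 10/11z)/(1 − 1/11z).

Find x<0 with |R(x)|<1.
x=-1.19: |R|=0.0738
R=−1: 1+10/11x = −1+1/11x ⇒ -9/11x=2 ⇒ x=2/(-9/11)=-2.4444
Confirm numerically:
  x=-2.083: |R|=0.75136 <1
  x=-1.988: |R|=0.68371 <1
  x=-1.635: |R|=0.42343 <1
  x=-2.963: |R|=1.33424 >1
  x=-2.705: |R|=1.17111 >1
  x=-2.507: |R|=1.04168 >1
Stable set (-2.4444, 0).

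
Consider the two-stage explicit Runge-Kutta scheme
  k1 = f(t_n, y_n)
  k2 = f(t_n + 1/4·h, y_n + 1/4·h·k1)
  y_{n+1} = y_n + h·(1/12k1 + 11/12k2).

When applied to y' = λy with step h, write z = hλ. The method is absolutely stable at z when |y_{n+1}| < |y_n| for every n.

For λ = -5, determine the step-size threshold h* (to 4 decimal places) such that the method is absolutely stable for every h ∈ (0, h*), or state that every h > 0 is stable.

Set f=λy, z=hλ:
  k1=λy_n ⇒ h·k1=z·y_n;  k2=λ(1+1/4z)y_n ⇒ h·k2=z(1+1/4z)y_n
  y_{n+1}/y_n = 1 + 1/12z + 11/12z(1+1/4z) = 1 + z + 11/48z²
  ⇒ R(z) = 1 + z + 11/48z².

Solve |R(x)|<1 on ℝ⁻.
x=-0.88: |R|=0.2975
R=1: x+11/48x²=0 ⇒ x=−48/11=-4.3636; min R=1−1/(4·11/48)=-0.0909>−1
Confirm numerically:
  x=-3.349: |R|=0.22129 <1
  x=-3.316: |R|=0.20388 <1
  x=-2.259: |R|=0.08954 <1
  x=-4.834: |R|=1.52106 >1
  x=-4.772: |R|=1.44658 >1
  x=-4.579: |R|=1.22599 >1
Interval (-4.3636, 0).

(-4.3636,0); λ=-5 ⇒ h* = (48/11)/5 = 0.8727.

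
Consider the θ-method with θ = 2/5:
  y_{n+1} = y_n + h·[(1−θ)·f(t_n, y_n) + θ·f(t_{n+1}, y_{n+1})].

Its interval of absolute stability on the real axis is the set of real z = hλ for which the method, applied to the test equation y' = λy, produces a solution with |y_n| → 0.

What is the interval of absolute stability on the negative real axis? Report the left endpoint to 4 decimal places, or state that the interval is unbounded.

Test eqn y'=λy, z=hλ:
  y_{n+1} = y_n + z·[3/5·y_n + 2/5·y_{n+1}] ⇒ (1 − 2/5z)y_{n+1} = (1 + 3/5z)y_n
  ⇒ R(z) = (1 + 3/5z)/(1 − 2/5z).

Need |R(x)|<1, x<0.
x=-1.7: |R|=0.0119
R=−1: 1+3/5x = −1+2/5x ⇒ -1/5x=2 ⇒ x=2/(-1/5)=-10.0000
Confirm numerically:
  x=-9.486: |R|=0.97856 <1
  x=-9.033: |R|=0.95808 <1
  x=-8.251: |R|=0.91866 <1
  x=-7.822: |R|=0.89450 <1
  x=-10.396: |R|=1.01535 >1
  x=-10.230: |R|=1.00903 >1
Interval (-10.0000, 0).

(-10.0000, 0).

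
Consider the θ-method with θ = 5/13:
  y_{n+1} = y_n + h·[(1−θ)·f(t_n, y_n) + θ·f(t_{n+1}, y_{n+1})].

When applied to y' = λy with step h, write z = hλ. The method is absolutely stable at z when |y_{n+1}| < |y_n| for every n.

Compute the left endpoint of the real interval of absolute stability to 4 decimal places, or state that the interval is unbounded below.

Test eqn y'=λy, z=hλ:
  y_{n+1} = y_n + z·[8/13·y_n + 5/13·y_{n+1}] ⇒ (1 − 5/13z)y_{n+1} = (1 + 8/13z)y_n
  so R(z) = (1 + 8/13z)/(1 − 5/13z).

Solve |R(x)|<1 on ℝ⁻.
x=-1.46: |R|=0.0650
R=−1: 1+8/13x = −1+5/13x ⇒ -3/13x=2 ⇒ x=2/(-3/13)=-8.6667
Confirm numerically:
  x=-7.938: |R|=0.95851 <1
  x=-7.326: |R|=0.91896 <1
  x=-4.561: |R|=0.65600 <1
  x=-8.959: |R|=1.01517 >1
  x=-8.750: |R|=1.00441 >1
  x=-8.723: |R|=1.00299 >1
Stable set (-8.6667, 0).

left endpoint -8.6667.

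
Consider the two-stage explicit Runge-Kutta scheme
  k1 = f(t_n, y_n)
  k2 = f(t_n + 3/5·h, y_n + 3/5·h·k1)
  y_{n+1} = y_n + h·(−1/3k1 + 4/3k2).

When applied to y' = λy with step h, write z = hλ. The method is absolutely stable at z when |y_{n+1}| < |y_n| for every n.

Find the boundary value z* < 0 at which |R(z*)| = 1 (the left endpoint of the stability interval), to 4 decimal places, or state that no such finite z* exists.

On y'=λy, z=hλ:
  k1=λy_n ⇒ h·k1=z·y_n;  k2=λ(1+3/5z)y_n ⇒ h·k2=z(1+3/5z)y_n
  y_{n+1}/y_n = 1 − 1/3z + 4/3z(1+3/5z) = 1 + z + 4/5z²
  ⇒ R(z) = 1 + z + 4/5z².

Need |R(x)|<1, x<0.
x=-1.29: |R|=1.0413
R=1: x+4/5x²=0 ⇒ x=−5/4=-1.2500; min R=1−1/(4·4/5)=0.6875>−1
Confirm numerically:
  x=-1.046: |R|=0.82929 <1
  x=-0.926: |R|=0.75998 <1
  x=-0.730: |R|=0.69632 <1
  x=-1.605: |R|=1.45582 >1
  x=-1.527: |R|=1.33838 >1
  x=-1.347: |R|=1.10453 >1
Stable set (-1.2500, 0).

z* = -1.2500.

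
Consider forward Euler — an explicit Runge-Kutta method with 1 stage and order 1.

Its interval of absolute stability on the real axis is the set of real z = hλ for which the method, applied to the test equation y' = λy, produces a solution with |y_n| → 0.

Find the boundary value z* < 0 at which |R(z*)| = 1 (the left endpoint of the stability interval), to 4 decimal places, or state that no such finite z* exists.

z* = -2.0000.

With y'=λy (z=hλ):
  order 1, 1-stage ⇒ R(z)=1+z
  (e.g. R(-0.83)=0.17000, |R|=0.17000)

Need |R(x)|<1, x<0.
x=-0.83: |R|=0.1700
|R(-1.33)|=0.3300 |R(-1.19)|=0.1900 |R(-1.12)|=0.1200
Bisect:
  x_lo=-2.4434 |R|=1.4434  x_hi=-0.3024 |R|=0.6976
  mid=-1.37288 |R|=0.37288 →hi
  mid=-1.90812 |R|=0.90812 →hi
  mid=-2.17575 |R|=1.17575 →lo
  mid=-2.04194 |R|=1.04194 →lo
  mid=-1.97503 |R|=0.97503 →hi
  mid=-2.00848 |R|=1.00848 →lo
  mid=-1.99176 |R|=0.99176 →hi
  ...
  [-2.00012,-1.99999] ⇒ x*=-2.0000
Stable set (-2.0000, 0).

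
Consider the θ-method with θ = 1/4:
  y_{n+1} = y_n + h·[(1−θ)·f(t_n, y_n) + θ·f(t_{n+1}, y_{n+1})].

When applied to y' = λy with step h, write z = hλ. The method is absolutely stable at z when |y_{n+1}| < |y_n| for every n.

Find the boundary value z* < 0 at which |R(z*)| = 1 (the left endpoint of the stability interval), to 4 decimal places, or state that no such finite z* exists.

z* = -4.0000.

Set f=λy, z=hλ:
  y_{n+1} = y_n + z·[3/4·y_n + 1/4·y_{n+1}] ⇒ (1 − 1/4z)y_{n+1} = (1 + 3/4z)y_n
  ⇒ R(z) = (1 + 3/4z)/(1 − 1/4z).

Boundary: |R(x)|=1, x<0.
x=-1.29: |R|=0.0246
R=−1: 1+3/4x = −1+1/4x ⇒ -1/2x=2 ⇒ x=2/(-1/2)=-4.0000
Confirm numerically:
  x=-3.735: |R|=0.93148 <1
  x=-2.707: |R|=0.61443 <1
  x=-2.458: |R|=0.52245 <1
  x=-4.254: |R|=1.06155 >1
  x=-4.217: |R|=1.05282 >1
  x=-4.195: |R|=1.04759 >1
Interval (-4.0000, 0).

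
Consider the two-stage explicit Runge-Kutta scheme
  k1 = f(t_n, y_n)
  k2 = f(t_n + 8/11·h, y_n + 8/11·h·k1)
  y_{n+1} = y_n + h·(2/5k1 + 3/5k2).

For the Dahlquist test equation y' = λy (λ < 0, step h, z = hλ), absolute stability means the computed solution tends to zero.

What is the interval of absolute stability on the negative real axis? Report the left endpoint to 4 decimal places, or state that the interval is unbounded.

(-2.2917, 0).

On y'=λy, z=hλ:
  k1=λy_n ⇒ h·k1=z·y_n;  k2=λ(1+8/11z)y_n ⇒ h·k2=z(1+8/11z)y_n
  y_{n+1}/y_n = 1 + 2/5z + 3/5z(1+8/11z) = 1 + z + 24/55z²
  R(z) = 1 + z + 24/55z².

Boundary: |R(x)|=1, x<0.
x=-0.9: |R|=0.4535
R=1: x+24/55x²=0 ⇒ x=−55/24=-2.2917; min R=1−1/(4·24/55)=0.4271>−1
Confirm numerically:
  x=-1.880: |R|=0.66228 <1
  x=-1.268: |R|=0.43360 <1
  x=-1.085: |R|=0.42870 <1
  x=-1.027: |R|=0.43325 <1
  x=-2.821: |R|=1.65160 >1
  x=-2.724: |R|=1.51389 >1
So |R|<1 on (-2.2917, 0).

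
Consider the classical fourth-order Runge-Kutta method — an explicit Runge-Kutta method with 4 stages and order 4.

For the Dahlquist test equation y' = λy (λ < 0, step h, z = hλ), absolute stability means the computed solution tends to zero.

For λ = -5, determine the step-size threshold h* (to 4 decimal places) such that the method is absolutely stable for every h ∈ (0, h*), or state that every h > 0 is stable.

(-2.7853,0); λ=-5 ⇒ h* = 0.5571.

With y'=λy (z=hλ):
  order 4, 4-stage ⇒ R(z)=1+z+z^2/2+z^3/6+z^4/24
  (e.g. R(-1.38)=0.28530, |R|=0.28530)

Boundary: |R(x)|=1, x<0.
x=-1.38: |R|=0.2853
|R(-2.36)|=0.5266 |R(-1.84)|=0.2921 |R(-0.64)|=0.5281
Bisect:
  x_lo=-3.2048 |R|=1.8399  x_hi=-0.2757 |R|=0.7590
  mid=-1.74026 |R|=0.27775 →hi
  mid=-2.47252 |R|=0.62214 →hi
  mid=-2.83865 |R|=1.08348 →lo
  mid=-2.65559 |R|=0.82142 →hi
  mid=-2.74712 |R|=0.94396 →hi
  mid=-2.79289 |R|=1.01151 →lo
  mid=-2.77000 |R|=0.97719 →hi
  mid=-2.78145 |R|=0.99421 →hi
  mid=-2.78717 |R|=1.00283 →lo
  mid=-2.78431 |R|=0.99851 →hi
  ...
  [-2.78538,-2.78520] ⇒ x*=-2.7853
So |R|<1 on (-2.7853, 0).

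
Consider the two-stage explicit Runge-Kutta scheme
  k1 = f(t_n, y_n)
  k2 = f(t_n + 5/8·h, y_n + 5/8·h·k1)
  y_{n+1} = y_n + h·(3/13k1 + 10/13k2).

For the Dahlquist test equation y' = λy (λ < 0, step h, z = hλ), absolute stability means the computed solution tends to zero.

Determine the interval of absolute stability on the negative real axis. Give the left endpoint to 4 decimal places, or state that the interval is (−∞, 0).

Set f=λy, z=hλ:
  k1=λy_n ⇒ h·k1=z·y_n;  k2=λ(1+5/8z)y_n ⇒ h·k2=z(1+5/8z)y_n
  y_{n+1}/y_n = 1 + 3/13z + 10/13z(1+5/8z) = 1 + z + 25/52z²
  R(z) = 1 + z + 25/52z².

Solve |R(x)|<1 on ℝ⁻.
x=-1.07: |R|=0.4804
R=1: x+25/52x²=0 ⇒ x=−52/25=-2.0800; min R=1−1/(4·25/52)=0.4800>−1
Confirm numerically:
  x=-1.786: |R|=0.74756 <1
  x=-1.705: |R|=0.69261 <1
  x=-1.499: |R|=0.58129 <1
  x=-2.541: |R|=1.56317 >1
  x=-2.319: |R|=1.26646 >1
  x=-2.228: |R|=1.15853 >1
So |R|<1 on (-2.0800, 0).

(-2.0800, 0).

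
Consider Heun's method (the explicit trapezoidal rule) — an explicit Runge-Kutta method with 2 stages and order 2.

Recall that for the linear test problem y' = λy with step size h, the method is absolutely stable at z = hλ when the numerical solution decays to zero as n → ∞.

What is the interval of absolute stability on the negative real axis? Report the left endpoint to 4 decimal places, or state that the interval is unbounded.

z∈(-2.0000,0).

Set f=λy, z=hλ:
  order 2, 2-stage ⇒ R(z)=1+z+z^2/2
  (e.g. R(-1.29)=0.54205, |R|=0.54205)

Find x<0 with |R(x)|<1.
x=-1.29: |R|=0.5421
|R(-2.12)|=1.1272 |R(-1.36)|=0.5648 |R(-1.28)|=0.5392
Bisect:
  x_lo=-2.8087 |R|=2.1356  x_hi=-0.0865 |R|=0.9172
  mid=-1.44759 |R|=0.60017 →hi
  mid=-2.12812 |R|=1.13633 →lo
  mid=-1.78786 |R|=0.81036 →hi
  mid=-1.95799 |R|=0.95887 →hi
  mid=-2.04306 |R|=1.04398 →lo
  mid=-2.00052 |R|=1.00052 →lo
  mid=-1.97926 |R|=0.97947 →hi
  ...
  [-2.00003,-1.99986] ⇒ x*=-2.0000
Stable set (-2.0000, 0).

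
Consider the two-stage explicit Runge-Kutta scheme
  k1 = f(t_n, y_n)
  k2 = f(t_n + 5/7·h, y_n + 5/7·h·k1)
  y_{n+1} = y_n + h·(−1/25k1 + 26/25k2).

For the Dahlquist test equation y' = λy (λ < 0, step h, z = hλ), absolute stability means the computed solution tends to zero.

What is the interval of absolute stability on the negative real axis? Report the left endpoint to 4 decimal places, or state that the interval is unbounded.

Test eqn y'=λy, z=hλ:
  k1=λy_n ⇒ h·k1=z·y_n;  k2=λ(1+5/7z)y_n ⇒ h·k2=z(1+5/7z)y_n
  y_{n+1}/y_n = 1 − 1/25z + 26/25z(1+5/7z) = 1 + z + 26/35z²
  R(z) = 1 + z + 26/35z².

Need |R(x)|<1, x<0.
x=-1.01: |R|=0.7478
R=1: x+26/35x²=0 ⇒ x=−35/26=-1.3462; min R=1−1/(4·26/35)=0.6635>−1
Confirm numerically:
  x=-1.122: |R|=0.81317 <1
  x=-1.085: |R|=0.78951 <1
  x=-0.865: |R|=0.69082 <1
  x=-1.693: |R|=1.43621 >1
  x=-1.458: |R|=1.12114 >1
Stable set (-1.3462, 0).

z∈(-1.3462,0).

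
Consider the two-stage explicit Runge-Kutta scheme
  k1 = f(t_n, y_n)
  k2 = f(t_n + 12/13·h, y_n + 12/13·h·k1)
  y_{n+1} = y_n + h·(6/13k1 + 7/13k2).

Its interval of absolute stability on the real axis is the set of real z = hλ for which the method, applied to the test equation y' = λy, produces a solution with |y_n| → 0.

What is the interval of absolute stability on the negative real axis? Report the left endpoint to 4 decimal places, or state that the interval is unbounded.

Set f=λy, z=hλ:
  k1=λy_n ⇒ h·k1=z·y_n;  k2=λ(1+12/13z)y_n ⇒ h·k2=z(1+12/13z)y_n
  y_{n+1}/y_n = 1 + 6/13z + 7/13z(1+12/13z) = 1 + z + 84/169z²
  ⇒ R(z) = 1 + z + 84/169z².

Boundary: |R(x)|=1, x<0.
x=-1.29: |R|=0.5371
R=1: x+84/169x²=0 ⇒ x=−169/84=-2.0119; min R=1−1/(4·84/169)=0.4970>−1
Confirm numerically:
  x=-1.939: |R|=0.92974 <1
  x=-0.973: |R|=0.49756 <1
  x=-0.939: |R|=0.49925 <1
  x=-2.443: |R|=1.52347 >1
  x=-2.369: |R|=1.42048 >1
  x=-2.058: |R|=1.04715 >1
Interval (-2.0119, 0).

z∈(-2.0119,0).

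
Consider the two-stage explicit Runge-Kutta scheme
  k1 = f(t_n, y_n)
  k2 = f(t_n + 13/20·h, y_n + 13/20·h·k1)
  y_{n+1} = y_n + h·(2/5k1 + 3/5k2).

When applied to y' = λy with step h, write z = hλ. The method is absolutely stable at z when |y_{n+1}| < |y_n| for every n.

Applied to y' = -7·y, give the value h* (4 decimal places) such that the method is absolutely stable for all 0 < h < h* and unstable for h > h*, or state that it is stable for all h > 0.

(-2.5641,0); λ=-7 ⇒ h* = (100/39)/7 = 0.3663.

On y'=λy, z=hλ:
  k1=λy_n ⇒ h·k1=z·y_n;  k2=λ(1+13/20z)y_n ⇒ h·k2=z(1+13/20z)y_n
  y_{n+1}/y_n = 1 + 2/5z + 3/5z(1+13/20z) = 1 + z + 39/100z²
  so R(z) = 1 + z + 39/100z².

Need |R(x)|<1, x<0.
x=-0.61: |R|=0.5351
R=1: x+39/100x²=0 ⇒ x=−100/39=-2.5641; min R=1−1/(4·39/100)=0.3590>−1
Confirm numerically:
  x=-2.543: |R|=0.97907 <1
  x=-1.983: |R|=0.55059 <1
  x=-1.790: |R|=0.45960 <1
  x=-3.046: |R|=1.57247 >1
  x=-2.717: |R|=1.16201 >1
  x=-2.711: |R|=1.15531 >1
So |R|<1 on (-2.5641, 0).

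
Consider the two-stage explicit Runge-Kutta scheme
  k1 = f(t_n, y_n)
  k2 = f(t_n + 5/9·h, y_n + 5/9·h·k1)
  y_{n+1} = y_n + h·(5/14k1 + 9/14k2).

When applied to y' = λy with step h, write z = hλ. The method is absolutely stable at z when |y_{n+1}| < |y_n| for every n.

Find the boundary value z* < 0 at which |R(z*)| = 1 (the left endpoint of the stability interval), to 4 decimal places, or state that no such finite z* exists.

Test eqn y'=λy, z=hλ:
  k1=λy_n ⇒ h·k1=z·y_n;  k2=λ(1+5/9z)y_n ⇒ h·k2=z(1+5/9z)y_n
  y_{n+1}/y_n = 1 + 5/14z + 9/14z(1+5/9z) = 1 + z + 5/14z²
  Hence R(z) = 1 + z + 5/14z².

Solve |R(x)|<1 on ℝ⁻.
x=-1.09: |R|=0.3343
R=1: x+5/14x²=0 ⇒ x=−14/5=-2.8000; min R=1−1/(4·5/14)=0.3000>−1
Confirm numerically:
  x=-2.411: |R|=0.66504 <1
  x=-2.236: |R|=0.54961 <1
  x=-2.106: |R|=0.47801 <1
  x=-1.137: |R|=0.32470 <1
  x=-3.110: |R|=1.34432 >1
  x=-2.910: |R|=1.11432 >1
Stable set (-2.8000, 0).

left endpoint -2.8000.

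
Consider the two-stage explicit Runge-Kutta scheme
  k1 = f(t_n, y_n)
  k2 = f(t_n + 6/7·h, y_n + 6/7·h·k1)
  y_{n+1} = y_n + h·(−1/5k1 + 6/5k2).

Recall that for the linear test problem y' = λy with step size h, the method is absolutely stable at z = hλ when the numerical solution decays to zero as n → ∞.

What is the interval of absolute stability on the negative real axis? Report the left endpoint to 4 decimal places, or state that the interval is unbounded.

(-0.9722, 0).

On y'=λy, z=hλ:
  k1=λy_n ⇒ h·k1=z·y_n;  k2=λ(1+6/7z)y_n ⇒ h·k2=z(1+6/7z)y_n
  y_{n+1}/y_n = 1 − 1/5z + 6/5z(1+6/7z) = 1 + z + 36/35z²
  so R(z) = 1 + z + 36/35z².

Boundary: |R(x)|=1, x<0.
x=-0.72: |R|=0.8132
R=1: x+36/35x²=0 ⇒ x=−35/36=-0.9722; min R=1−1/(4·36/35)=0.7569>−1
Confirm numerically:
  x=-0.817: |R|=0.86956 <1
  x=-0.577: |R|=0.76544 <1
  x=-0.525: |R|=0.75850 <1
  x=-1.433: |R|=1.67916 >1
  x=-1.216: |R|=1.30490 >1
  x=-1.139: |R|=1.19539 >1
Stable set (-0.9722, 0).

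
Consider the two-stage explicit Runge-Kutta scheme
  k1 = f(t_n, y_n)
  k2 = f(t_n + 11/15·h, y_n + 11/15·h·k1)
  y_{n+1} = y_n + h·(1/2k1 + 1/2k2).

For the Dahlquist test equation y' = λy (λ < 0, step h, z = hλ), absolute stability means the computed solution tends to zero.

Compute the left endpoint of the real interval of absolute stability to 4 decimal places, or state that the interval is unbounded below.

With y'=λy (z=hλ):
  k1=λy_n ⇒ h·k1=z·y_n;  k2=λ(1+11/15z)y_n ⇒ h·k2=z(1+11/15z)y_n
  y_{n+1}/y_n = 1 + 1/2z + 1/2z(1+11/15z) = 1 + z + 11/30z²
  Hence R(z) = 1 + z + 11/30z².

Need |R(x)|<1, x<0.
x=-1.26: |R|=0.3221
R=1: x+11/30x²=0 ⇒ x=−30/11=-2.7273; min R=1−1/(4·11/30)=0.3182>−1
Confirm numerically:
  x=-2.565: |R|=0.84738 <1
  x=-2.475: |R|=0.77106 <1
  x=-2.470: |R|=0.76700 <1
  x=-1.171: |R|=0.33179 <1
  x=-3.044: |R|=1.35351 >1
  x=-2.790: |R|=1.06417 >1
So |R|<1 on (-2.7273, 0).

z* = -2.7273.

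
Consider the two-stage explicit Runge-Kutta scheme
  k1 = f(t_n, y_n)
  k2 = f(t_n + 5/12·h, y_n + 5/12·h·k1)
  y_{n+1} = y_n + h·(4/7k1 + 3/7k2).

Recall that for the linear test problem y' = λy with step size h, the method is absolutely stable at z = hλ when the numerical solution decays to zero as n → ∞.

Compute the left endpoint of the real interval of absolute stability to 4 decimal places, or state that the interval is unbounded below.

Test eqn y'=λy, z=hλ:
  k1=λy_n ⇒ h·k1=z·y_n;  k2=λ(1+5/12z)y_n ⇒ h·k2=z(1+5/12z)y_n
  y_{n+1}/y_n = 1 + 4/7z + 3/7z(1+5/12z) = 1 + z + 5/28z²
  R(z) = 1 + z + 5/28z².

Find x<0 with |R(x)|<1.
x=-0.66: |R|=0.4178
R=1: x+5/28x²=0 ⇒ x=−28/5=-5.6000; min R=1−1/(4·5/28)=-0.4000>−1
Confirm numerically:
  x=-5.403: |R|=0.80993 <1
  x=-4.970: |R|=0.44087 <1
  x=-4.703: |R|=0.24668 <1
  x=-6.095: |R|=1.53875 >1
  x=-6.029: |R|=1.46186 >1
So |R|<1 on (-5.6000, 0).

z* = -5.6000.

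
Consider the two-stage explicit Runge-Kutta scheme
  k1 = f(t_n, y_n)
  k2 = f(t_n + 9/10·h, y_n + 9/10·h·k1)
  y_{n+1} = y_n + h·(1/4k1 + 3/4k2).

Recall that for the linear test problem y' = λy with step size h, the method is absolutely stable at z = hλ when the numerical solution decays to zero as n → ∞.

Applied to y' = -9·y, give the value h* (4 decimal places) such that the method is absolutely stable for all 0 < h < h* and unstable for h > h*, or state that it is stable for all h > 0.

Test eqn y'=λy, z=hλ:
  k1=λy_n ⇒ h·k1=z·y_n;  k2=λ(1+9/10z)y_n ⇒ h·k2=z(1+9/10z)y_n
  y_{n+1}/y_n = 1 + 1/4z + 3/4z(1+9/10z) = 1 + z + 27/40z²
  ⇒ R(z) = 1 + z + 27/40z².

Solve |R(x)|<1 on ℝ⁻.
x=-1.5: |R|=1.0188
R=1: x+27/40x²=0 ⇒ x=−40/27=-1.4815; min R=1−1/(4·27/40)=0.6296>−1
Confirm numerically:
  x=-1.322: |R|=0.85769 <1
  x=-1.213: |R|=0.78017 <1
  x=-1.200: |R|=0.77200 <1
  x=-0.888: |R|=0.64427 <1
  x=-1.865: |R|=1.48280 >1
  x=-1.708: |R|=1.26115 >1
  x=-1.508: |R|=1.02699 >1
Stable set (-1.4815, 0).

(-1.4815,0); λ=-9 ⇒ h* = (40/27)/9 = 0.1646.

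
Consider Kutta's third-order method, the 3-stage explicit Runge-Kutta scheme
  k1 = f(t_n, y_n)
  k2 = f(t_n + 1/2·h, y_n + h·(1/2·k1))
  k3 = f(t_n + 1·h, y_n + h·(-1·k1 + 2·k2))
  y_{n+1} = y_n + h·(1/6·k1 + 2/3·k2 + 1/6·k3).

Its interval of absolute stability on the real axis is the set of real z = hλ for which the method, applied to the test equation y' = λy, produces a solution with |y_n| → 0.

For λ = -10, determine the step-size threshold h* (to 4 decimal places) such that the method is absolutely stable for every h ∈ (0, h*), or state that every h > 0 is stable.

(-2.5127,0); λ=-10 ⇒ h* = 0.2513.

Test eqn y'=λy, z=hλ:
  order 3, 3-stage ⇒ R(z)=1+z+z^2/2+z^3/6
  (e.g. R(-1.41)=0.11685, |R|=0.11685)

Solve |R(x)|<1 on ℝ⁻.
x=-1.41: |R|=0.1168
|R(-1.3)|=0.1788 |R(-1.26)|=0.2004 |R(-1.22)|=0.2216
Bisect:
  x_lo=-2.9358 |R|=1.8435  x_hi=-0.2718 |R|=0.7618
  mid=-1.60380 |R|=0.00525 →hi
  mid=-2.26978 |R|=0.64278 →hi
  mid=-2.60277 |R|=1.15427 →lo
  mid=-2.43628 |R|=0.87862 →hi
  mid=-2.51952 |R|=1.01118 →lo
  mid=-2.47790 |R|=0.94362 →hi
  mid=-2.49871 |R|=0.97707 →hi
  mid=-2.50912 |R|=0.99405 →hi
  ...
  [-2.51286,-2.51269] ⇒ x*=-2.5127
Stable set (-2.5127, 0).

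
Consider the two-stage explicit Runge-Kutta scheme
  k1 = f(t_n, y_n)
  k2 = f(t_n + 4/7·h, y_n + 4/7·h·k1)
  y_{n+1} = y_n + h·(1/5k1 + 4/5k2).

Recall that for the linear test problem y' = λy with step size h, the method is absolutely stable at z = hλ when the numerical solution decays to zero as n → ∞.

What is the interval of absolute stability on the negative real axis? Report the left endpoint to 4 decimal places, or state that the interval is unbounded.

z∈(-2.1875,0).

With y'=λy (z=hλ):
  k1=λy_n ⇒ h·k1=z·y_n;  k2=λ(1+4/7z)y_n ⇒ h·k2=z(1+4/7z)y_n
  y_{n+1}/y_n = 1 + 1/5z + 4/5z(1+4/7z) = 1 + z + 16/35z²
  R(z) = 1 + z + 16/35z².

Find x<0 with |R(x)|<1.
x=-0.48: |R|=0.6253
R=1: x+16/35x²=0 ⇒ x=−35/16=-2.1875; min R=1−1/(4·16/35)=0.4531>−1
Confirm numerically:
  x=-1.662: |R|=0.60074 <1
  x=-1.535: |R|=0.54213 <1
  x=-1.335: |R|=0.47973 <1
  x=-1.095: |R|=0.45313 <1
  x=-2.740: |R|=1.69205 >1
  x=-2.567: |R|=1.44534 >1
Stable set (-2.1875, 0).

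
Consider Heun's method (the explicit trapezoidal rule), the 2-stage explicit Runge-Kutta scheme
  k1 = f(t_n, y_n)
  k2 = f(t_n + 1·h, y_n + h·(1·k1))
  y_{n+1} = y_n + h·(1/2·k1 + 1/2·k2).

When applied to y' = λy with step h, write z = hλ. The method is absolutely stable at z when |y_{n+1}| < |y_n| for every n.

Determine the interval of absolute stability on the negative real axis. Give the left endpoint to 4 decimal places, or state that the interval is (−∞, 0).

On y'=λy, z=hλ:
  order 2, 2-stage ⇒ R(z)=1+z+z^2/2
  (e.g. R(-0.7)=0.54500, |R|=0.54500)

Solve |R(x)|<1 on ℝ⁻.
x=-0.7: |R|=0.5450
|R(-2.2)|=1.2200 |R(-1.88)|=0.8872 |R(-0.77)|=0.5264
Bisect:
  x_lo=-2.3450 |R|=1.4045  x_hi=-0.1700 |R|=0.8444
  mid=-1.25748 |R|=0.53315 →hi
  mid=-1.80122 |R|=0.82098 →hi
  mid=-2.07309 |R|=1.07576 →lo
  mid=-1.93716 |R|=0.93913 →hi
  mid=-2.00512 |R|=1.00514 →lo
  mid=-1.97114 |R|=0.97156 →hi
  mid=-1.98813 |R|=0.98820 →hi
  ...
  [-2.00008,-1.99995] ⇒ x*=-2.0000
So |R|<1 on (-2.0000, 0).

(-2.0000, 0).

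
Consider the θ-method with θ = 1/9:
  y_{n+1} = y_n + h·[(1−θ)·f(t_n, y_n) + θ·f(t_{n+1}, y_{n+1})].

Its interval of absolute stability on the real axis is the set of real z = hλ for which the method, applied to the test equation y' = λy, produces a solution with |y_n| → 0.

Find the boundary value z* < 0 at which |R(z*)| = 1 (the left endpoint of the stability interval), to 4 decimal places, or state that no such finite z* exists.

z* = -2.5714.

Test eqn y'=λy, z=hλ:
  y_{n+1} = y_n + z·[8/9·y_n + 1/9·y_{n+1}] ⇒ (1 − 1/9z)y_{n+1} = (1 + 8/9z)y_n
  R(z) = (1 + 8/9z)/(1 − 1/9z).

Solve |R(x)|<1 on ℝ⁻.
x=-0.39: |R|=0.6262
R=−1: 1+8/9x = −1+1/9x ⇒ -7/9x=2 ⇒ x=2/(-7/9)=-2.5714
Confirm numerically:
  x=-1.839: |R|=0.52699 <1
  x=-1.427: |R|=0.23171 <1
  x=-1.131: |R|=0.00474 <1
  x=-3.001: |R|=1.25056 >1
  x=-2.709: |R|=1.08224 >1
So |R|<1 on (-2.5714, 0).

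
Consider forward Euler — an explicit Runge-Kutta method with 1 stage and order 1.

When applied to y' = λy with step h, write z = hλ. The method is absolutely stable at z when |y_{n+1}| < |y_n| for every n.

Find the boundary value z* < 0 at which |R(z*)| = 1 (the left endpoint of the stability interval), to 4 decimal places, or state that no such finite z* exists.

Set f=λy, z=hλ:
  order 1, 1-stage ⇒ R(z)=1+z
  (e.g. R(-1.53)=-0.53000, |R|=0.53000)

Need |R(x)|<1, x<0.
x=-1.53: |R|=0.5300
|R(-1.92)|=0.9200 |R(-1.43)|=0.4300 |R(-1.13)|=0.1300
Bisect:
  x_lo=-2.7719 |R|=1.7719  x_hi=-0.3767 |R|=0.6233
  mid=-1.57430 |R|=0.57430 →hi
  mid=-2.17312 |R|=1.17312 →lo
  mid=-1.87371 |R|=0.87371 →hi
  mid=-2.02342 |R|=1.02342 →lo
  mid=-1.94857 |R|=0.94857 →hi
  mid=-1.98599 |R|=0.98599 →hi
  mid=-2.00471 |R|=1.00471 →lo
  mid=-1.99535 |R|=0.99535 →hi
  mid=-2.00003 |R|=1.00003 →lo
  ...
  [-2.00003,-1.99988] ⇒ x*=-2.0000
Stable set (-2.0000, 0).

left endpoint -2.0000.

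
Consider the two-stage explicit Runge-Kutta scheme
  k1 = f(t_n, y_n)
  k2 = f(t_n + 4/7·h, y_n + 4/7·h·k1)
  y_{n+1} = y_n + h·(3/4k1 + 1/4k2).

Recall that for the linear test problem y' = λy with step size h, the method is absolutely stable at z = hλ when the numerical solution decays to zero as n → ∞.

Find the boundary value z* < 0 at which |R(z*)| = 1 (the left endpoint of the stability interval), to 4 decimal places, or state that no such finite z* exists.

With y'=λy (z=hλ):
  k1=λy_n ⇒ h·k1=z·y_n;  k2=λ(1+4/7z)y_n ⇒ h·k2=z(1+4/7z)y_n
  y_{n+1}/y_n = 1 + 3/4z + 1/4z(1+4/7z) = 1 + z + 1/7z²
  so R(z) = 1 + z + 1/7z².

Boundary: |R(x)|=1, x<0.
x=-0.66: |R|=0.4022
R=1: x+1/7x²=0 ⇒ x=−7=-7.0000; min R=1−1/(4·1/7)=-0.7500>−1
Confirm numerically:
  x=-5.846: |R|=0.03625 <1
  x=-3.880: |R|=0.72937 <1
  x=-2.978: |R|=0.71107 <1
  x=-7.471: |R|=1.50269 >1
  x=-7.365: |R|=1.38403 >1
Interval (-7.0000, 0).

left endpoint -7.0000.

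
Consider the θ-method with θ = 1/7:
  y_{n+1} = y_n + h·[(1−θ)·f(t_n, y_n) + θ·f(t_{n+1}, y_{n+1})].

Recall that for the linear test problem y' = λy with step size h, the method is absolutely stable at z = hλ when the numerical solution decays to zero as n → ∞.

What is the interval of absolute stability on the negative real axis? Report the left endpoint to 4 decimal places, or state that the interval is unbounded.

On y'=λy, z=hλ:
  y_{n+1} = y_n + z·[6/7·y_n + 1/7·y_{n+1}] ⇒ (1 − 1/7z)y_{n+1} = (1 + 6/7z)y_n
  so R(z) = (1 + 6/7z)/(1 − 1/7z).

Boundary: |R(x)|=1, x<0.
x=-0.55: |R|=0.4901
R=−1: 1+6/7x = −1+1/7x ⇒ -5/7x=2 ⇒ x=2/(-5/7)=-2.8000
Confirm numerically:
  x=-2.450: |R|=0.81481 <1
  x=-2.392: |R|=0.78279 <1
  x=-2.317: |R|=0.74080 <1
  x=-1.758: |R|=0.40512 <1
  x=-2.982: |R|=1.09116 >1
  x=-2.942: |R|=1.07141 >1
Interval (-2.8000, 0).

z∈(-2.8000,0).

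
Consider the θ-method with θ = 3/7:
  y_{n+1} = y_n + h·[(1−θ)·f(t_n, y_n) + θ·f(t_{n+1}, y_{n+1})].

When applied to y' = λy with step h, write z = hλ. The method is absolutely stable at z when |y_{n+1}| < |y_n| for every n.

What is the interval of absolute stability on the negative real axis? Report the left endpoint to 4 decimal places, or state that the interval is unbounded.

z∈(-14.0000,0).

On y'=λy, z=hλ:
  y_{n+1} = y_n + z·[4/7·y_n + 3/7·y_{n+1}] ⇒ (1 − 3/7z)y_{n+1} = (1 + 4/7z)y_n
  so R(z) = (1 + 4/7z)/(1 − 3/7z).

Need |R(x)|<1, x<0.
x=-1.26: |R|=0.1818
R=−1: 1+4/7x = −1+3/7x ⇒ -1/7x=2 ⇒ x=2/(-1/7)=-14.0000
Confirm numerically:
  x=-12.774: |R|=0.97295 <1
  x=-12.269: |R|=0.96049 <1
  x=-11.176: |R|=0.93032 <1
  x=-7.235: |R|=0.76433 <1
  x=-14.496: |R|=1.00982 >1
  x=-14.191: |R|=1.00385 >1
So |R|<1 on (-14.0000, 0).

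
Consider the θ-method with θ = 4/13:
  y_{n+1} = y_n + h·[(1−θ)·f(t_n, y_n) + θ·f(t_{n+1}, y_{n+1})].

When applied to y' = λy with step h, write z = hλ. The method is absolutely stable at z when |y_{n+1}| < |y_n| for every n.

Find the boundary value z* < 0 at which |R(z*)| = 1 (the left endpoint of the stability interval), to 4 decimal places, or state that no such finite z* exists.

z* = -5.2000.

Set f=λy, z=hλ:
  y_{n+1} = y_n + z·[9/13·y_n + 4/13·y_{n+1}] ⇒ (1 − 4/13z)y_{n+1} = (1 + 9/13z)y_n
  so R(z) = (1 + 9/13z)/(1 − 4/13z).

Boundary: |R(x)|=1, x<0.
x=-0.52: |R|=0.5517
R=−1: 1+9/13x = −1+4/13x ⇒ -5/13x=2 ⇒ x=2/(-5/13)=-5.2000
Confirm numerically:
  x=-4.897: |R|=0.95351 <1
  x=-3.997: |R|=0.79250 <1
  x=-3.927: |R|=0.77828 <1
  x=-5.663: |R|=1.06493 >1
  x=-5.414: |R|=1.03087 >1
  x=-5.297: |R|=1.01419 >1
Stable set (-5.2000, 0).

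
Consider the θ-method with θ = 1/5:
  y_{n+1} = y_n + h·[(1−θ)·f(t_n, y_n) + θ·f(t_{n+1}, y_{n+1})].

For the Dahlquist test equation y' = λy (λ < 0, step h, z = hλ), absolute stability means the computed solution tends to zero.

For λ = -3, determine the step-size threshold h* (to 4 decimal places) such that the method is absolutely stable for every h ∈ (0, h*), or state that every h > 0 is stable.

Test eqn y'=λy, z=hλ:
  y_{n+1} = y_n + z·[4/5·y_n + 1/5·y_{n+1}] ⇒ (1 − 1/5z)y_{n+1} = (1 + 4/5z)y_n
  R(z) = (1 + 4/5z)/(1 − 1/5z).

Find x<0 with |R(x)|<1.
x=-0.65: |R|=0.4248
R=−1: 1+4/5x = −1+1/5x ⇒ -3/5x=2 ⇒ x=2/(-3/5)=-3.3333
Confirm numerically:
  x=-3.043: |R|=0.89171 <1
  x=-1.725: |R|=0.28253 <1
  x=-1.549: |R|=0.18262 <1
  x=-3.798: |R|=1.15845 >1
  x=-3.796: |R|=1.15780 >1
  x=-3.391: |R|=1.02062 >1
So |R|<1 on (-3.3333, 0).

(-3.3333,0); λ=-3 ⇒ h* = (10/3)/3 = 1.1111.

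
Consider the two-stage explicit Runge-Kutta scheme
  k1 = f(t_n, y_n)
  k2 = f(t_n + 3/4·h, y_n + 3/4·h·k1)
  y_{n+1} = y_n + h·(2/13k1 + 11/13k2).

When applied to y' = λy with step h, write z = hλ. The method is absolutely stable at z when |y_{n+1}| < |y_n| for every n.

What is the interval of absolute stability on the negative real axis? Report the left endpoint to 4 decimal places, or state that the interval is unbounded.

z∈(-1.5758,0).

On y'=λy, z=hλ:
  k1=λy_n ⇒ h·k1=z·y_n;  k2=λ(1+3/4z)y_n ⇒ h·k2=z(1+3/4z)y_n
  y_{n+1}/y_n = 1 + 2/13z + 11/13z(1+3/4z) = 1 + z + 33/52z²
  Hence R(z) = 1 + z + 33/52z².

Solve |R(x)|<1 on ℝ⁻.
x=-0.61: |R|=0.6261
R=1: x+33/52x²=0 ⇒ x=−52/33=-1.5758; min R=1−1/(4·33/52)=0.6061>−1
Confirm numerically:
  x=-1.470: |R|=0.90134 <1
  x=-1.457: |R|=0.89019 <1
  x=-0.983: |R|=0.63022 <1
  x=-1.899: |R|=1.38955 >1
  x=-1.858: |R|=1.33280 >1
  x=-1.755: |R|=1.19963 >1
So |R|<1 on (-1.5758, 0).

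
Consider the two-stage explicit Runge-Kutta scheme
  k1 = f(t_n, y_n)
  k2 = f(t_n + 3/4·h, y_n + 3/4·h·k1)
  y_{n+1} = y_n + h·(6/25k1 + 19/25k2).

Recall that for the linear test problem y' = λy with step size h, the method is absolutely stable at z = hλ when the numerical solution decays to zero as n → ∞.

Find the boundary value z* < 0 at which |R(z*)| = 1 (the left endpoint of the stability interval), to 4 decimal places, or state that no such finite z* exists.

z* = -1.7544.

On y'=λy, z=hλ:
  k1=λy_n ⇒ h·k1=z·y_n;  k2=λ(1+3/4z)y_n ⇒ h·k2=z(1+3/4z)y_n
  y_{n+1}/y_n = 1 + 6/25z + 19/25z(1+3/4z) = 1 + z + 57/100z²
  so R(z) = 1 + z + 57/100z².

Solve |R(x)|<1 on ℝ⁻.
x=-1.32: |R|=0.6732
R=1: x+57/100x²=0 ⇒ x=−100/57=-1.7544; min R=1−1/(4·57/100)=0.5614>−1
Confirm numerically:
  x=-1.089: |R|=0.58697 <1
  x=-0.927: |R|=0.56282 <1
  x=-0.784: |R|=0.56635 <1
  x=-2.117: |R|=1.43756 >1
  x=-1.953: |R|=1.22110 >1
  x=-1.822: |R|=1.07022 >1
So |R|<1 on (-1.7544, 0).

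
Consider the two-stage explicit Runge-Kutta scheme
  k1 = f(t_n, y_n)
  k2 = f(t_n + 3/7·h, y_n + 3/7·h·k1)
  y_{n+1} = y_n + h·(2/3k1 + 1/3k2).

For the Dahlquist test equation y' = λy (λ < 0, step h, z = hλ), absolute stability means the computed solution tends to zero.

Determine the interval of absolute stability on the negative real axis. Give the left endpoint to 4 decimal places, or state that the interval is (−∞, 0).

(-7.0000, 0).

On y'=λy, z=hλ:
  k1=λy_n ⇒ h·k1=z·y_n;  k2=λ(1+3/7z)y_n ⇒ h·k2=z(1+3/7z)y_n
  y_{n+1}/y_n = 1 + 2/3z + 1/3z(1+3/7z) = 1 + z + 1/7z²
  Hence R(z) = 1 + z + 1/7z².

Find x<0 with |R(x)|<1.
x=-1.15: |R|=0.0389
R=1: x+1/7x²=0 ⇒ x=−7=-7.0000; min R=1−1/(4·1/7)=-0.7500>−1
Confirm numerically:
  x=-6.467: |R|=0.50758 <1
  x=-6.029: |R|=0.16369 <1
  x=-3.884: |R|=0.72893 <1
  x=-3.431: |R|=0.74932 <1
  x=-7.599: |R|=1.65026 >1
  x=-7.093: |R|=1.09424 >1
So |R|<1 on (-7.0000, 0).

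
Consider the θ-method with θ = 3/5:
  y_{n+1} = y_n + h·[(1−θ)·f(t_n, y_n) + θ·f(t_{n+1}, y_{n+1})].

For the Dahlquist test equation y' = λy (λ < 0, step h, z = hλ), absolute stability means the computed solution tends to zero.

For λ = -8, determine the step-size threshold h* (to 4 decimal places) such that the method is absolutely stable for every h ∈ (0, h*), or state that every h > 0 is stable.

Test eqn y'=λy, z=hλ:
  y_{n+1} = y_n + z·[2/5·y_n + 3/5·y_{n+1}] ⇒ (1 − 3/5z)y_{n+1} = (1 + 2/5z)y_n
  R(z) = (1 + 2/5z)/(1 − 3/5z).

Need |R(x)|<1, x<0.
x=-0.84: |R|=0.4415
x=-2: |R|=0.0909
x=-10: |R|=0.4286
x=-100: |R|=0.6393
θ=3/5≥1/2 ⇒ |1+2/5x|<|1−3/5x| ∀x<0 ⇒ interval (−∞,0).

interval (−∞, 0). Any h>0 works for λ=-8.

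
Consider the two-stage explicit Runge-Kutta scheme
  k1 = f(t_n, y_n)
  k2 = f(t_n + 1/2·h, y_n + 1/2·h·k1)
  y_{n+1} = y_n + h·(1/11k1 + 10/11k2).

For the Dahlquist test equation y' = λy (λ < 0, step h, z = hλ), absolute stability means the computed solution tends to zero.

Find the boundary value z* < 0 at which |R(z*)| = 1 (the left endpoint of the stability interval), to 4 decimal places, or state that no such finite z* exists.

With y'=λy (z=hλ):
  k1=λy_n ⇒ h·k1=z·y_n;  k2=λ(1+1/2z)y_n ⇒ h·k2=z(1+1/2z)y_n
  y_{n+1}/y_n = 1 + 1/11z + 10/11z(1+1/2z) = 1 + z + 5/11z²
  ⇒ R(z) = 1 + z + 5/11z².

Boundary: |R(x)|=1, x<0.
x=-1.26: |R|=0.4616
R=1: x+5/11x²=0 ⇒ x=−11/5=-2.2000; min R=1−1/(4·5/11)=0.4500>−1
Confirm numerically:
  x=-2.055: |R|=0.86456 <1
  x=-1.622: |R|=0.57386 <1
  x=-1.290: |R|=0.46641 <1
  x=-1.037: |R|=0.45180 <1
  x=-2.527: |R|=1.37560 >1
  x=-2.415: |R|=1.23601 >1
  x=-2.371: |R|=1.18429 >1
Stable set (-2.2000, 0).

left endpoint -2.2000.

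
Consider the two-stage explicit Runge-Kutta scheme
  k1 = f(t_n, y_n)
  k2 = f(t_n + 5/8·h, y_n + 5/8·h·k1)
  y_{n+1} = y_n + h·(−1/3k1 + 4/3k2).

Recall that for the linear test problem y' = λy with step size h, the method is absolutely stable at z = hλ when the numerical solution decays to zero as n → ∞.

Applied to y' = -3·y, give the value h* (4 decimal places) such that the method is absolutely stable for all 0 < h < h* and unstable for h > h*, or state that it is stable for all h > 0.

(-1.2000,0); λ=-3 ⇒ h* = (6/5)/3 = 0.4000.

On y'=λy, z=hλ:
  k1=λy_n ⇒ h·k1=z·y_n;  k2=λ(1+5/8z)y_n ⇒ h·k2=z(1+5/8z)y_n
  y_{n+1}/y_n = 1 − 1/3z + 4/3z(1+5/8z) = 1 + z + 5/6z²
  R(z) = 1 + z + 5/6z².

Need |R(x)|<1, x<0.
x=-1.23: |R|=1.0308
R=1: x+5/6x²=0 ⇒ x=−6/5=-1.2000; min R=1−1/(4·5/6)=0.7000>−1
Confirm numerically:
  x=-0.891: |R|=0.77057 <1
  x=-0.779: |R|=0.72670 <1
  x=-0.741: |R|=0.71657 <1
  x=-0.576: |R|=0.70048 <1
  x=-1.703: |R|=1.71384 >1
  x=-1.507: |R|=1.38554 >1
  x=-1.424: |R|=1.26581 >1
Stable set (-1.2000, 0).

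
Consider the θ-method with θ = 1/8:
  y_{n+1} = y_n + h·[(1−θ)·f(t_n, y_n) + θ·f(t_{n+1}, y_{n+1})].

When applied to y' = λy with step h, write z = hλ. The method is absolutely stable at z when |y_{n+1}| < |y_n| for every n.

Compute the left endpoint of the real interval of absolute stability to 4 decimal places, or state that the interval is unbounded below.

left endpoint -2.6667.

With y'=λy (z=hλ):
  y_{n+1} = y_n + z·[7/8·y_n + 1/8·y_{n+1}] ⇒ (1 − 1/8z)y_{n+1} = (1 + 7/8z)y_n
  ⇒ R(z) = (1 + 7/8z)/(1 − 1/8z).

Solve |R(x)|<1 on ℝ⁻.
x=-0.63: |R|=0.4160
R=−1: 1+7/8x = −1+1/8x ⇒ -3/4x=2 ⇒ x=2/(-3/4)=-2.6667
Confirm numerically:
  x=-2.382: |R|=0.83548 <1
  x=-2.111: |R|=0.67026 <1
  x=-1.235: |R|=0.06984 <1
  x=-3.255: |R|=1.31364 >1
  x=-2.896: |R|=1.12628 >1
Stable set (-2.6667, 0).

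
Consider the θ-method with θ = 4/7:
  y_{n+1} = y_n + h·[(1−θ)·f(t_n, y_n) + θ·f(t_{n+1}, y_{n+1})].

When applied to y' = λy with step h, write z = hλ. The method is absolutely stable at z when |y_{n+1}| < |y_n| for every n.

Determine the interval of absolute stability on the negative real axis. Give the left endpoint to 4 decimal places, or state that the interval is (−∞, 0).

Set f=λy, z=hλ:
  y_{n+1} = y_n + z·[3/7·y_n + 4/7·y_{n+1}] ⇒ (1 − 4/7z)y_{n+1} = (1 + 3/7z)y_n
  Hence R(z) = (1 + 3/7z)/(1 − 4/7z).

Need |R(x)|<1, x<0.
x=-0.8: |R|=0.4510
x=-2: |R|=0.0667
x=-10: |R|=0.4894
x=-100: |R|=0.7199
θ=4/7≥1/2 ⇒ |1+3/7x|<|1−4/7x| ∀x<0 ⇒ stable on all of ℝ⁻.

interval (−∞, 0).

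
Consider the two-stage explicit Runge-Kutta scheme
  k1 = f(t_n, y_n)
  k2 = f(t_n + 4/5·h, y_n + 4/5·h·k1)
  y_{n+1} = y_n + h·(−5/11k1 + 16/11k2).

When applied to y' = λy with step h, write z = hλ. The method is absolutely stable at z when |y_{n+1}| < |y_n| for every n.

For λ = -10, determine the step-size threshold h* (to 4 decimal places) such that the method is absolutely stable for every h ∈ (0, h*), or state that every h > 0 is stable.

(-0.8594,0); λ=-10 ⇒ h* = (55/64)/10 = 0.0859.

With y'=λy (z=hλ):
  k1=λy_n ⇒ h·k1=z·y_n;  k2=λ(1+4/5z)y_n ⇒ h·k2=z(1+4/5z)y_n
  y_{n+1}/y_n = 1 − 5/11z + 16/11z(1+4/5z) = 1 + z + 64/55z²
  ⇒ R(z) = 1 + z + 64/55z².

Solve |R(x)|<1 on ℝ⁻.
x=-0.74: |R|=0.8972
R=1: x+64/55x²=0 ⇒ x=−55/64=-0.8594; min R=1−1/(4·64/55)=0.7852>−1
Confirm numerically:
  x=-0.699: |R|=0.86955 <1
  x=-0.676: |R|=0.85575 <1
  x=-0.432: |R|=0.78516 <1
  x=-0.923: |R|=1.06834 >1
  x=-0.891: |R|=1.03279 >1
So |R|<1 on (-0.8594, 0).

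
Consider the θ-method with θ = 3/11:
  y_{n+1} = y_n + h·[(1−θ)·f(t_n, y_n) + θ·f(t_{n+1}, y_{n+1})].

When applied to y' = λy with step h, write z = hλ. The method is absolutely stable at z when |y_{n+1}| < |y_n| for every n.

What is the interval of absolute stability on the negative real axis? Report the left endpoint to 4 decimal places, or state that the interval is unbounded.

Set f=λy, z=hλ:
  y_{n+1} = y_n + z·[8/11·y_n + 3/11·y_{n+1}] ⇒ (1 − 3/11z)y_{n+1} = (1 + 8/11z)y_n
  Hence R(z) = (1 + 8/11z)/(1 − 3/11z).

Solve |R(x)|<1 on ℝ⁻.
x=-1.66: |R|=0.1427
R=−1: 1+8/11x = −1+3/11x ⇒ -5/11x=2 ⇒ x=2/(-5/11)=-4.4000
Confirm numerically:
  x=-3.414: |R|=0.76791 <1
  x=-2.608: |R|=0.52401 <1
  x=-2.495: |R|=0.48472 <1
  x=-2.378: |R|=0.44248 <1
  x=-4.870: |R|=1.09176 >1
  x=-4.649: |R|=1.04991 >1
So |R|<1 on (-4.4000, 0).

(-4.4000, 0).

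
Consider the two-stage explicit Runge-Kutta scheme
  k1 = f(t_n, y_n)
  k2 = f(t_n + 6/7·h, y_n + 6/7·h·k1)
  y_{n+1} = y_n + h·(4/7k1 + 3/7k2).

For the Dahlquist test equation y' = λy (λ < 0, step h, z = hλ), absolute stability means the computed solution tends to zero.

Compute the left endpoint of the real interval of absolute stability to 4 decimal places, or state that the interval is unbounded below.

Set f=λy, z=hλ:
  k1=λy_n ⇒ h·k1=z·y_n;  k2=λ(1+6/7z)y_n ⇒ h·k2=z(1+6/7z)y_n
  y_{n+1}/y_n = 1 + 4/7z + 3/7z(1+6/7z) = 1 + z + 18/49z²
  so R(z) = 1 + z + 18/49z².

Boundary: |R(x)|=1, x<0.
x=-0.35: |R|=0.6950
R=1: x+18/49x²=0 ⇒ x=−49/18=-2.7222; min R=1−1/(4·18/49)=0.3194>−1
Confirm numerically:
  x=-2.671: |R|=0.94974 <1
  x=-1.628: |R|=0.34561 <1
  x=-1.368: |R|=0.31946 <1
  x=-3.124: |R|=1.46108 >1
  x=-2.763: |R|=1.04139 >1
Interval (-2.7222, 0).

left endpoint -2.7222.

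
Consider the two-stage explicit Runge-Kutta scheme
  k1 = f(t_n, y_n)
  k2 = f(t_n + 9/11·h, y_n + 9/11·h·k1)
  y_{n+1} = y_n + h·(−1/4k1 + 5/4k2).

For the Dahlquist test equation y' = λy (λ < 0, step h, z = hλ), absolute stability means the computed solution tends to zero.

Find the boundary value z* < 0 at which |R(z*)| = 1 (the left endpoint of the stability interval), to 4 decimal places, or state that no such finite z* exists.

Test eqn y'=λy, z=hλ:
  k1=λy_n ⇒ h·k1=z·y_n;  k2=λ(1+9/11z)y_n ⇒ h·k2=z(1+9/11z)y_n
  y_{n+1}/y_n = 1 − 1/4z + 5/4z(1+9/11z) = 1 + z + 45/44z²
  so R(z) = 1 + z + 45/44z².

Find x<0 with |R(x)|<1.
x=-1.71: |R|=2.2806
R=1: x+45/44x²=0 ⇒ x=−44/45=-0.9778; min R=1−1/(4·45/44)=0.7556>−1
Confirm numerically:
  x=-0.903: |R|=0.93094 <1
  x=-0.853: |R|=0.89115 <1
  x=-0.834: |R|=0.87736 <1
  x=-0.742: |R|=0.82108 <1
  x=-1.352: |R|=1.51745 >1
  x=-1.262: |R|=1.36684 >1
Interval (-0.9778, 0).

z* = -0.9778.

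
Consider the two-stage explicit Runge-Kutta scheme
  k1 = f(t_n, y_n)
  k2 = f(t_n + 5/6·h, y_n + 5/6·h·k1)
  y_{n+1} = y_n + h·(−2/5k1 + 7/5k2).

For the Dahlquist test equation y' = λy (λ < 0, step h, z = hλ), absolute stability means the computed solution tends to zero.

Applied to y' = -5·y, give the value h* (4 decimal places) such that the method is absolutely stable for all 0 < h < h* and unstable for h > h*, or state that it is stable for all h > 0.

On y'=λy, z=hλ:
  k1=λy_n ⇒ h·k1=z·y_n;  k2=λ(1+5/6z)y_n ⇒ h·k2=z(1+5/6z)y_n
  y_{n+1}/y_n = 1 − 2/5z + 7/5z(1+5/6z) = 1 + z + 7/6z²
  Hence R(z) = 1 + z + 7/6z².

Boundary: |R(x)|=1, x<0.
x=-0.99: |R|=1.1535
R=1: x+7/6x²=0 ⇒ x=−6/7=-0.8571; min R=1−1/(4·7/6)=0.7857>−1
Confirm numerically:
  x=-0.813: |R|=0.95813 <1
  x=-0.534: |R|=0.79868 <1
  x=-0.488: |R|=0.78983 <1
  x=-0.352: |R|=0.79255 <1
  x=-1.234: |R|=1.54255 >1
  x=-0.948: |R|=1.10049 >1
  x=-0.881: |R|=1.02452 >1
So |R|<1 on (-0.8571, 0).

(-0.8571,0); λ=-5 ⇒ h* = (6/7)/5 = 0.1714.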